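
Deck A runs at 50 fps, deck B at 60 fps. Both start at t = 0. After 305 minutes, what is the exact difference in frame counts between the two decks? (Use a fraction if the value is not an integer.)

183000 frames

305 min = 18300 s.
A emits 50 × 18300 = 915000 frames; B emits 60 × 18300 = 1098000.
Difference = 183000 frames; B is ahead of A.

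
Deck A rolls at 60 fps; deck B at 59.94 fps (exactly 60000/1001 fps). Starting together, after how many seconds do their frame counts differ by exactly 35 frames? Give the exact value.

7007/12 seconds

The gap grows by |60000/1001 − 60| = 60/1001 frames per second.
Time for a 35-frame gap: 35 ÷ (60/1001) = 7007/12 s.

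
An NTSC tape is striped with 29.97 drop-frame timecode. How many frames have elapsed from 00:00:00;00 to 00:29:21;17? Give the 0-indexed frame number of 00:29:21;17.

52793

As if non-drop at 30 labels/s: (0 × 3600 + 29 × 60 + 21) × 30 + 17 = 52847.
Minute boundaries passed: 29; those not divisible by 10: 29 − 2 = 27; dropped labels = 2 × 27 = 54.
Actual frame index = 52847 − 54 = 52793.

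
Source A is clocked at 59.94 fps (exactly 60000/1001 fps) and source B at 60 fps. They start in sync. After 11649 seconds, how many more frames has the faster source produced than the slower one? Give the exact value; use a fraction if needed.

63540/91 frames

A emits 60000/1001 × 11649 = 63540000/91 frames; B emits 60 × 11649 = 698940.
Difference = 63540/91 frames (≈ 698.2418); B is ahead of A.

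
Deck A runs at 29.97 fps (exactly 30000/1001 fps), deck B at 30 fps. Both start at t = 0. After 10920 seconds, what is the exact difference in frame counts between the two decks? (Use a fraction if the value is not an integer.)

A emits 30000/1001 × 10920 = 3600000/11 frames; B emits 30 × 10920 = 327600.
Difference = 3600/11 frames (≈ 327.2727); B is ahead of A.

3600/11 frames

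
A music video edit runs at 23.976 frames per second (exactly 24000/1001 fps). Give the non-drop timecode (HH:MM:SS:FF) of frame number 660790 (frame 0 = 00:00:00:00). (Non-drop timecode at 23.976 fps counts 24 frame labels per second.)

07:38:52:22

660790 ÷ 24 = 27532 full seconds, remainder 22 frames.
27532 s = 7 h 38 min 52 s.
Timecode: 07:38:52:22.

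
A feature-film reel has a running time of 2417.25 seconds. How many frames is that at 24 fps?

Frames = 2417.25 × 24 = 58014.

58014 frames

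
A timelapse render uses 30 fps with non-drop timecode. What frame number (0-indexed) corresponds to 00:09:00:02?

Total seconds to the label: (0 × 3600 + 9 × 60 + 0) = 540.
Frame index = 540 × 30 + 2 = 16202.

16202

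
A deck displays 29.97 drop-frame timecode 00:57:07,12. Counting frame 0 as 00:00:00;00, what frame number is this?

Complete 10-minute blocks: 5, each 17982 frames → 89910.
Remaining 7 whole minutes in the current block: 1800 + 6 × 1798 = 12588 frames.
Within the current minute: 7 × 30 + 12 − 2 = 220 (labels ;00/;01 skipped at this minute). Total = 89910 + 12588 + 220 = 102718.

102718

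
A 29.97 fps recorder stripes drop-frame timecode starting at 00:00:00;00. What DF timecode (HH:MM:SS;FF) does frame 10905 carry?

00:06:03;27

Ten DF minutes hold 17982 frames, so frame 10905 lies in block 0 (frames 0–17981) with 10905 frames into that block.
The block's first minute is 1800 frames and the rest 1798 each; 10905 frames reaches minute 6, so 0 × 18 + 6 × 2 = 12 labels have been skipped so far.
Adding those back, label number 10905 + 12 = 10917 at 30 labels/s is 363 s + 27 f = 0 h 6 min 3 s frame 27, i.e. 00:06:03;27.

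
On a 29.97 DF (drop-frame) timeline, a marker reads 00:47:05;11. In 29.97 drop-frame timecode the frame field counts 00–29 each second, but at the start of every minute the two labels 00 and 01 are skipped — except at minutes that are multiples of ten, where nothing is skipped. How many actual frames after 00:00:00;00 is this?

84675

As if non-drop at 30 labels/s: (0 × 3600 + 47 × 60 + 5) × 30 + 11 = 84761.
Minute boundaries passed: 47; those not divisible by 10: 47 − 4 = 43; dropped labels = 2 × 43 = 86.
Actual frame index = 84761 − 86 = 84675.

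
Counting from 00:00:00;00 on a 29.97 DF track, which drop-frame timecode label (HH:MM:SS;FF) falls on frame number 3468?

Each 10-minute DF block holds 10 × 60 × 30 − 9 × 2 = 17982 frames. 3468 ÷ 17982 → 0 full blocks, remainder 3468.
Within the partial block the first minute is 1800 frames and each further minute 1798, so 1 further minute boundary passed. Total skipped labels = 18 × 0 + 2 × 1 = 2.
Non-drop label index = 3468 + 2 = 3470; at 30 labels/s that is 00:01:55:20, i.e. DF 00:01:55;20.

00:01:55;20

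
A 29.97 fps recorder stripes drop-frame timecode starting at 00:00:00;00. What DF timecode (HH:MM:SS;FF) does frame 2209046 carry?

Ten DF minutes hold 17982 frames, so frame 2209046 lies in block 122 (frames 2193804–2211785) with 15242 frames into that block.
The block's first minute is 1800 frames and the rest 1798 each; 15242 frames reaches minute 8, so 122 × 18 + 8 × 2 = 2212 labels have been skipped so far.
Adding those back, label number 2209046 + 2212 = 2211258 at 30 labels/s is 73708 s + 18 f = 20 h 28 min 28 s frame 18, i.e. 20:28:28;18.

20:28:28;18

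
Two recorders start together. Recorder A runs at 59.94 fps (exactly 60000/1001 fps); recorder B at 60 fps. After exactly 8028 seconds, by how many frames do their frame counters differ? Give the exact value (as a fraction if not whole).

481680/1001 frames

A emits 60000/1001 × 8028 = 481680000/1001 frames; B emits 60 × 8028 = 481680.
Difference = 481680/1001 frames (≈ 481.1988); B is ahead of A.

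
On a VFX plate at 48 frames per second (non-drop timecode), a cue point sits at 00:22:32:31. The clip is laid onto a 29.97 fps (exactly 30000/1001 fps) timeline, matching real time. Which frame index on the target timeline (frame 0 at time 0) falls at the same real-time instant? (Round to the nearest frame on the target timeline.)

frame 40539

Source frame index: (0×3600 + 22×60 + 32) × 48 + 31 = 64927.
Real time: 64927 / (48) = 64927/48 s.
Target frame: (64927/48) × (30000/1001) = 40579375/1001 ≈ 40538.836 → 40539.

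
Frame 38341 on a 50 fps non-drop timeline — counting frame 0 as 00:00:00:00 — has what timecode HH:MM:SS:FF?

00:12:46:41

38341 ÷ 50 = 766 full seconds, remainder 41 frames.
766 s = 0 h 12 min 46 s.
Timecode: 00:12:46:41.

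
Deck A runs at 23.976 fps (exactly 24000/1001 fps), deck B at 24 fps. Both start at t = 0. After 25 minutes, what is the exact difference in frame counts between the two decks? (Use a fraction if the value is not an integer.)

25 min = 1500 s.
A emits 24000/1001 × 1500 = 36000000/1001 frames; B emits 24 × 1500 = 36000.
Difference = 36000/1001 frames (≈ 35.9640); B is ahead of A.

36000/1001 frames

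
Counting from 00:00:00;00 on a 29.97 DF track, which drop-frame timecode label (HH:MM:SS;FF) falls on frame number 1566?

00:00:52;06

Each 10-minute DF block holds 10 × 60 × 30 − 9 × 2 = 17982 frames. 1566 ÷ 17982 → 0 full blocks, remainder 1566.
Within the partial block the first minute is 1800 frames and each further minute 1798, so 0 further minute boundaries passed. Total skipped labels = 18 × 0 + 2 × 0 = 0.
Non-drop label index = 1566 + 0 = 1566; at 30 labels/s that is 00:00:52:06, i.e. DF 00:00:52;06.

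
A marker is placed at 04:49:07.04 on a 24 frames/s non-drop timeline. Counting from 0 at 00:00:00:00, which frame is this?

frame 416332

Total seconds to the label: (4 × 3600 + 49 × 60 + 7) = 17347.
Frame index = 17347 × 24 + 4 = 416332.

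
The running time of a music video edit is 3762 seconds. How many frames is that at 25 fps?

94050 frames

Frames = 3762 × 25 = 94050.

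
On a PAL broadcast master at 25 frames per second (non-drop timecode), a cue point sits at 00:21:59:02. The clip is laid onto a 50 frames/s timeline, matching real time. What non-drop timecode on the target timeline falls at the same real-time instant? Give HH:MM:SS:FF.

Source frame index: (0×3600 + 21×60 + 59) × 25 + 2 = 32977.
Real time: 32977 / (25) = 32977/25 s.
Target frame: (32977/25) × (50) = 65954.
At 50 labels/s: frame 65954 → 00:21:59:04.

00:21:59:04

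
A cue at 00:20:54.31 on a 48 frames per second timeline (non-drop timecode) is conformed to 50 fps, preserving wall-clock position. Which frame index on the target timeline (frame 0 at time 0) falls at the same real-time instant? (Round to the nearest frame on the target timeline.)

Source frame index: (0×3600 + 20×60 + 54) × 48 + 31 = 60223.
Real time: 60223 / (48) = 60223/48 s.
Target frame: (60223/48) × (50) = 1505575/24 ≈ 62732.292 → 62732.

frame 62732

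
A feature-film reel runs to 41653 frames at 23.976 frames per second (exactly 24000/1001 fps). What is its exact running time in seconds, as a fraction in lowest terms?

41694653/24000 seconds

Running time = 41653 ÷ (24000/1001) = 41653 × 1001/24000 = 41694653/24000 s.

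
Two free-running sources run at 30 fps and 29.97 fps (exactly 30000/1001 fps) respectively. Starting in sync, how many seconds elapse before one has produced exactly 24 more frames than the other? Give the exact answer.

800.8 seconds

The gap grows by |30000/1001 − 30| = 30/1001 frames per second.
Time for a 24-frame gap: 24 ÷ (30/1001) = 800.8 s.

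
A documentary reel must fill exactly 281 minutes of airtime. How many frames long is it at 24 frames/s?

281 min = 16860 s.
Frames = 16860 × 24 = 404640.

404640 frames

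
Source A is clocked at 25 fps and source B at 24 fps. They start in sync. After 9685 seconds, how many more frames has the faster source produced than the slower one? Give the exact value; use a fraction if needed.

9685 frames

A emits 25 × 9685 = 242125 frames; B emits 24 × 9685 = 232440.
Difference = 9685 frames; B is behind A.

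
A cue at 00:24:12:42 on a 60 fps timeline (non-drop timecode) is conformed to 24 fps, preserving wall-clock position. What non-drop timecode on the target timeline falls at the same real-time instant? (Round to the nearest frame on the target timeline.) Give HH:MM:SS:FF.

Source frame index: (0×3600 + 24×60 + 12) × 60 + 42 = 87162.
Real time: 87162 / (60) = 14527/10 s.
Target frame: (14527/10) × (24) = 174324/5 ≈ 34864.800 → 34865.
At 24 labels/s: frame 34865 → 00:24:12:17.

00:24:12:17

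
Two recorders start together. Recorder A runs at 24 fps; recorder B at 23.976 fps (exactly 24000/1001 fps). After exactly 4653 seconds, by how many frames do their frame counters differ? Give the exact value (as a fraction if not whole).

A emits 24 × 4653 = 111672 frames; B emits 24000/1001 × 4653 = 10152000/91.
Difference = 10152/91 frames (≈ 111.5604); B is behind A.

10152/91 frames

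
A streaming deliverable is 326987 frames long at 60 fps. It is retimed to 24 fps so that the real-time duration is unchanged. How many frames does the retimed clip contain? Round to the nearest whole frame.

Frames at target rate = 326987 × (24) / (60) = 653974/5 ≈ 130794.800.
Nearest whole frame: 130795.

130795 frames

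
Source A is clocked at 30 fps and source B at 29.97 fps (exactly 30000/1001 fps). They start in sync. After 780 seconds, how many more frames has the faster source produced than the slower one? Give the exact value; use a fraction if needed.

A emits 30 × 780 = 23400 frames; B emits 30000/1001 × 780 = 1800000/77.
Difference = 1800/77 frames (≈ 23.3766); B is behind A.

1800/77 frames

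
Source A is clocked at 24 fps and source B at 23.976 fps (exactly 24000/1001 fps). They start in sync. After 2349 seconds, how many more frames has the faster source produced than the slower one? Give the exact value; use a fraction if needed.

A emits 24 × 2349 = 56376 frames; B emits 24000/1001 × 2349 = 56376000/1001.
Difference = 56376/1001 frames (≈ 56.3197); B is behind A.

56376/1001 frames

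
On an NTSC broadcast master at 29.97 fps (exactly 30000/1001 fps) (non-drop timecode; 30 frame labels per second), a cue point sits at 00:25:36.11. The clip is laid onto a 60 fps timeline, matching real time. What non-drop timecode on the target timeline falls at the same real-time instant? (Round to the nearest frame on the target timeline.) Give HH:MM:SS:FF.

Source frame index: (0×3600 + 25×60 + 36) × 30 + 11 = 46091.
Real time: 46091 / (30000/1001) = 46137091/30000 s.
Target frame: (46137091/30000) × (60) = 46137091/500 ≈ 92274.182 → 92274.
At 60 labels/s: frame 92274 → 00:25:37:54.

00:25:37:54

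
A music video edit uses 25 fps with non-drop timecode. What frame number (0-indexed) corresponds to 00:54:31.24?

Total seconds to the label: (0 × 3600 + 54 × 60 + 31) = 3271.
Frame index = 3271 × 25 + 24 = 81799.

frame 81799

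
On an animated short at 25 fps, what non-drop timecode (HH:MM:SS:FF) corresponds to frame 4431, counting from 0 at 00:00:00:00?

4431 ÷ 25 = 177 full seconds, remainder 6 frames.
177 s = 0 h 2 min 57 s.
Timecode: 00:02:57:06.

00:02:57:06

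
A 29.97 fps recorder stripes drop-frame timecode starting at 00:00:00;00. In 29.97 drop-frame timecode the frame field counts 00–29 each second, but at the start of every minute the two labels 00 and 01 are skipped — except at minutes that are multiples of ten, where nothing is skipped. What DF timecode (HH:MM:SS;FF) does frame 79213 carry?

Ten DF minutes hold 17982 frames, so frame 79213 lies in block 4 (frames 71928–89909) with 7285 frames into that block.
The block's first minute is 1800 frames and the rest 1798 each; 7285 frames reaches minute 4, so 4 × 18 + 4 × 2 = 80 labels have been skipped so far.
Adding those back, label number 79213 + 80 = 79293 at 30 labels/s is 2643 s + 3 f = 0 h 44 min 3 s frame 3, i.e. 00:44:03;03.

00:44:03;03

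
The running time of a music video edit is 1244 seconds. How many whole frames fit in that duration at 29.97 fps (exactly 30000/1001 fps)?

37282 frames

Frames = 1244 × 30000/1001 = 37320000/1001 ≈ 37282.7173.
Complete frames: 37282.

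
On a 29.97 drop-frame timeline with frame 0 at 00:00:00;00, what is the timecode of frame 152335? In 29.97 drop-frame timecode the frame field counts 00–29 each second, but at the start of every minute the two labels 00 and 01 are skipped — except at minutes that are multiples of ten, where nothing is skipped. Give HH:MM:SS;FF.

01:24:42;27

Ten DF minutes hold 17982 frames, so frame 152335 lies in block 8 (frames 143856–161837) with 8479 frames into that block.
The block's first minute is 1800 frames and the rest 1798 each; 8479 frames reaches minute 4, so 8 × 18 + 4 × 2 = 152 labels have been skipped so far.
Adding those back, label number 152335 + 152 = 152487 at 30 labels/s is 5082 s + 27 f = 1 h 24 min 42 s frame 27, i.e. 01:24:42;27.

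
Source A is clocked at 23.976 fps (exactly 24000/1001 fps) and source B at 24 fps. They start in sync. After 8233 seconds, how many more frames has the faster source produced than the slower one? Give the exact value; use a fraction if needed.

197592/1001 frames

A emits 24000/1001 × 8233 = 197592000/1001 frames; B emits 24 × 8233 = 197592.
Difference = 197592/1001 frames (≈ 197.3946); B is ahead of A.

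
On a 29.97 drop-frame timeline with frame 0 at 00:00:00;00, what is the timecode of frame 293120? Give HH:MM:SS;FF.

02:43:00;14

Each 10-minute DF block holds 10 × 60 × 30 − 9 × 2 = 17982 frames. 293120 ÷ 17982 → 16 full blocks, remainder 5408.
Within the partial block the first minute is 1800 frames and each further minute 1798, so 3 further minute boundaries passed. Total skipped labels = 18 × 16 + 2 × 3 = 294.
Non-drop label index = 293120 + 294 = 293414; at 30 labels/s that is 02:43:00:14, i.e. DF 02:43:00;14.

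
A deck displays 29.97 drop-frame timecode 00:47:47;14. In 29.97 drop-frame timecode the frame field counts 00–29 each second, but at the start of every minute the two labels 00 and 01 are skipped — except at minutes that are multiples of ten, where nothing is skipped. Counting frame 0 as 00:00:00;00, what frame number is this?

85938

Complete 10-minute blocks: 4, each 17982 frames → 71928.
Remaining 7 whole minutes in the current block: 1800 + 6 × 1798 = 12588 frames.
Within the current minute: 47 × 30 + 14 − 2 = 1422 (labels ;00/;01 skipped at this minute). Total = 71928 + 12588 + 1422 = 85938.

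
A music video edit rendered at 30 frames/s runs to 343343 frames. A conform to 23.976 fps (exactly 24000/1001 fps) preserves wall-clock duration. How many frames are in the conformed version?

Target frames = source frames × (target rate / source rate) = 343343 × (24000/1001)/(30) = 343343 × 800/1001 = 274400.

274400 frames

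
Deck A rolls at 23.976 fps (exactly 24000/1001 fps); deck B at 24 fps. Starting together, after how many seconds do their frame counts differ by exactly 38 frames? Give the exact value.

19019/12 seconds

The gap grows by |24 − 24000/1001| = 24/1001 frames per second.
Time for a 38-frame gap: 38 ÷ (24/1001) = 19019/12 s.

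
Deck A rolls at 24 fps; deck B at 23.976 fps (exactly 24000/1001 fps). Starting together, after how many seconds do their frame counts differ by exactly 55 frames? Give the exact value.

55055/24 seconds

The gap grows by |24000/1001 − 24| = 24/1001 frames per second.
Time for a 55-frame gap: 55 ÷ (24/1001) = 55055/24 s.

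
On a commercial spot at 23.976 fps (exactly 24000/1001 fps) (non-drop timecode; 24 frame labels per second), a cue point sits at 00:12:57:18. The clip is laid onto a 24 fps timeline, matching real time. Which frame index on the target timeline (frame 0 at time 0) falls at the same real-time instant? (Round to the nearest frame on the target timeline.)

frame 18685

Source frame index: (0×3600 + 12×60 + 57) × 24 + 18 = 18666.
Real time: 18666 / (24000/1001) = 3114111/4000 s.
Target frame: (3114111/4000) × (24) = 9342333/500 ≈ 18684.666 → 18685.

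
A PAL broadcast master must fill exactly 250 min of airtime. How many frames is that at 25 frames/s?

250 min = 15000 s.
Frames = 15000 × 25 = 375000.

375000 frames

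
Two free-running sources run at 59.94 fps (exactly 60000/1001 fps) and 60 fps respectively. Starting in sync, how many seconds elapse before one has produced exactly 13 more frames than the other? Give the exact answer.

13013/60 seconds

The gap grows by |60 − 60000/1001| = 60/1001 frames per second.
Time for a 13-frame gap: 13 ÷ (60/1001) = 13013/60 s.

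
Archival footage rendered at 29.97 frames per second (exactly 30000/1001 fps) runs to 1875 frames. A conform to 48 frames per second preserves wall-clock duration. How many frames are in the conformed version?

3003 frames

Target frames = source frames × (target rate / source rate) = 1875 × (48)/(30000/1001) = 1875 × 1001/625 = 3003.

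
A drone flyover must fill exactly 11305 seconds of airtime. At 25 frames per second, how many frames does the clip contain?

282625 frames

Frames = 11305 × 25 = 282625.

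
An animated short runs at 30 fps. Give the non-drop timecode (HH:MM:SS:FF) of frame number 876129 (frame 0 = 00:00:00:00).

08:06:44:09

876129 ÷ 30 = 29204 full seconds, remainder 9 frames.
29204 s = 8 h 6 min 44 s.
Timecode: 08:06:44:09.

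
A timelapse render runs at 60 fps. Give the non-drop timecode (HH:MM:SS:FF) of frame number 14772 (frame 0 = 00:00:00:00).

00:04:06:12

14772 ÷ 60 = 246 full seconds, remainder 12 frames.
246 s = 0 h 4 min 6 s.
Timecode: 00:04:06:12.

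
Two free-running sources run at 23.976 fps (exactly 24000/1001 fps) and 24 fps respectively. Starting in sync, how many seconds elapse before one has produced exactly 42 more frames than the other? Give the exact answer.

The gap grows by |24 − 24000/1001| = 24/1001 frames per second.
Time for a 42-frame gap: 42 ÷ (24/1001) = 1751.75 s.

1751.75 seconds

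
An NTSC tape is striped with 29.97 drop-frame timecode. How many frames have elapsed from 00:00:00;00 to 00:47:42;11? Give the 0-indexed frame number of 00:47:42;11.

85785

Complete 10-minute blocks: 4, each 17982 frames → 71928.
Remaining 7 whole minutes in the current block: 1800 + 6 × 1798 = 12588 frames.
Within the current minute: 42 × 30 + 11 − 2 = 1269 (labels ;00/;01 skipped at this minute). Total = 71928 + 12588 + 1269 = 85785.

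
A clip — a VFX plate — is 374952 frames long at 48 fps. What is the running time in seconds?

7811.5 seconds

Running time = 374952 / (48) = 7811.5 s.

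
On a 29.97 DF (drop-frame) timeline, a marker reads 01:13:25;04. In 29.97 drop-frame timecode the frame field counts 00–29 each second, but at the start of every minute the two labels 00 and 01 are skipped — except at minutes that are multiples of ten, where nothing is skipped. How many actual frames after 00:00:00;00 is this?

132022

Complete 10-minute blocks: 7, each 17982 frames → 125874.
Remaining 3 whole minutes in the current block: 1800 + 2 × 1798 = 5396 frames.
Within the current minute: 25 × 30 + 4 − 2 = 752 (labels ;00/;01 skipped at this minute). Total = 125874 + 5396 + 752 = 132022.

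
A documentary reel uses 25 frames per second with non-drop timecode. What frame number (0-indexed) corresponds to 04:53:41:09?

Total seconds to the label: (4 × 3600 + 53 × 60 + 41) = 17621.
Frame index = 17621 × 25 + 9 = 440534.

440534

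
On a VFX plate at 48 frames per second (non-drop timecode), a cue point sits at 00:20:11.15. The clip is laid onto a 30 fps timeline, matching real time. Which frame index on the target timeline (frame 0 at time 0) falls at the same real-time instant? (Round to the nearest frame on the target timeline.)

Source frame index: (0×3600 + 20×60 + 11) × 48 + 15 = 58143.
Real time: 58143 / (48) = 19381/16 s.
Target frame: (19381/16) × (30) = 290715/8 ≈ 36339.375 → 36339.

frame 36339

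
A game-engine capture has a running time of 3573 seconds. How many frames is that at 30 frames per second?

107190 frames

Frames = 3573 × 30 = 107190.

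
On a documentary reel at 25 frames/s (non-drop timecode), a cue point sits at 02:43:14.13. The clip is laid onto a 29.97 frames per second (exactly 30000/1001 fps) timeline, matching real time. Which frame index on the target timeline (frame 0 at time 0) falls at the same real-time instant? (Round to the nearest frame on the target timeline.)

frame 293542

Source frame index: (2×3600 + 43×60 + 14) × 25 + 13 = 244863.
Real time: 244863 / (25) = 244863/25 s.
Target frame: (244863/25) × (30000/1001) = 293835600/1001 ≈ 293542.058 → 293542.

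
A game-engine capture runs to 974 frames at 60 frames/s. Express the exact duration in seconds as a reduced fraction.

Running time = 974 ÷ (60) = 974 × 1/60 = 487/30 s.

487/30 seconds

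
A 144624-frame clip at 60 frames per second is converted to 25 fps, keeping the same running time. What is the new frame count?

Target frames = source frames × (target rate / source rate) = 144624 × (25)/(60) = 144624 × 5/12 = 60260.

60260 frames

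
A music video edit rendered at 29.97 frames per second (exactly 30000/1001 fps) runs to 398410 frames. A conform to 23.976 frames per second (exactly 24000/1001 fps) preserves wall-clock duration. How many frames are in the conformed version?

318728 frames

Target frames = source frames × (target rate / source rate) = 398410 × (24000/1001)/(30000/1001) = 398410 × 4/5 = 318728.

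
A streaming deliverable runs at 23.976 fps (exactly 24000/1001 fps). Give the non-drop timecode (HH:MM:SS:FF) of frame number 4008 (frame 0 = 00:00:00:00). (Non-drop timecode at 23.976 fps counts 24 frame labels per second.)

4008 ÷ 24 = 167 full seconds, remainder 0 frames.
167 s = 0 h 2 min 47 s.
Timecode: 00:02:47:00.

00:02:47:00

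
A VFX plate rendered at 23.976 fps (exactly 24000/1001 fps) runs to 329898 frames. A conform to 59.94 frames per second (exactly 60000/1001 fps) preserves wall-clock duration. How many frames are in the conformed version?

Target frames = source frames × (target rate / source rate) = 329898 × (60000/1001)/(24000/1001) = 329898 × 5/2 = 824745.

824745 frames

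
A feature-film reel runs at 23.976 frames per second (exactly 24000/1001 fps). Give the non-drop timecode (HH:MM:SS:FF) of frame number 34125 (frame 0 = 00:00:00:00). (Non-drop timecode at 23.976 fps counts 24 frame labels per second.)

34125 ÷ 24 = 1421 full seconds, remainder 21 frames.
1421 s = 0 h 23 min 41 s.
Timecode: 00:23:41:21.

00:23:41:21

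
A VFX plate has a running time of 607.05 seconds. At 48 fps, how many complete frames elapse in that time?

Frames = 607.05 × 48 = 145692/5 ≈ 29138.4000.
Complete frames: 29138.

29138 frames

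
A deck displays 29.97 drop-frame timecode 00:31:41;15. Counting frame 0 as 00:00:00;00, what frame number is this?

56989

Complete 10-minute blocks: 3, each 17982 frames → 53946.
Remaining 1 whole minute in the current block: 1800 + 0 × 1798 = 1800 frames.
Within the current minute: 41 × 30 + 15 − 2 = 1243 (labels ;00/;01 skipped at this minute). Total = 53946 + 1800 + 1243 = 56989.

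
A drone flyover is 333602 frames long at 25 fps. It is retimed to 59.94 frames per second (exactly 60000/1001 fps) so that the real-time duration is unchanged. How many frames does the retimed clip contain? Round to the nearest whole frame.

Frames at target rate = 333602 × (60000/1001) / (25) = 800644800/1001 ≈ 799844.955.
Nearest whole frame: 799845.

799845 frames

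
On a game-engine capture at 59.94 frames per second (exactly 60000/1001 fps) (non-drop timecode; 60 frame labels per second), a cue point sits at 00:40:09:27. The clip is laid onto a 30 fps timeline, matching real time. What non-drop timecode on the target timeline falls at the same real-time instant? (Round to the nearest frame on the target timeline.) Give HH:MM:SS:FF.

Source frame index: (0×3600 + 40×60 + 9) × 60 + 27 = 144567.
Real time: 144567 / (60000/1001) = 48237189/20000 s.
Target frame: (48237189/20000) × (30) = 144711567/2000 ≈ 72355.784 → 72356.
At 30 labels/s: frame 72356 → 00:40:11:26.

00:40:11:26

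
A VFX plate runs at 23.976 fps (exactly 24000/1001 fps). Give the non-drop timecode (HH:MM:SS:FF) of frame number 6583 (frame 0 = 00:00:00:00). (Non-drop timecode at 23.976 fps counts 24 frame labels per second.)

00:04:34:07

6583 ÷ 24 = 274 full seconds, remainder 7 frames.
274 s = 0 h 4 min 34 s.
Timecode: 00:04:34:07.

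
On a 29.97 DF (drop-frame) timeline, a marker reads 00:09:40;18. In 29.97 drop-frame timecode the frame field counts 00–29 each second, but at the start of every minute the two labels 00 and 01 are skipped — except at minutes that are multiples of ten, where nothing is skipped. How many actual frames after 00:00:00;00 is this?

17400

Complete 10-minute blocks: 0, each 17982 frames → 0.
Remaining 9 whole minutes in the current block: 1800 + 8 × 1798 = 16184 frames.
Within the current minute: 40 × 30 + 18 − 2 = 1216 (labels ;00/;01 skipped at this minute). Total = 0 + 16184 + 1216 = 17400.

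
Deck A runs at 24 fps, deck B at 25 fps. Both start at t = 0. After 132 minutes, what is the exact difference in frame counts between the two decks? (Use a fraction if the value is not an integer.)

132 min = 7920 s.
A emits 24 × 7920 = 190080 frames; B emits 25 × 7920 = 198000.
Difference = 7920 frames; B is ahead of A.

7920 frames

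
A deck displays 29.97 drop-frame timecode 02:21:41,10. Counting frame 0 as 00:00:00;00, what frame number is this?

254786

As if non-drop at 30 labels/s: (2 × 3600 + 21 × 60 + 41) × 30 + 10 = 255040.
Minute boundaries passed: 141; those not divisible by 10: 141 − 14 = 127; dropped labels = 2 × 127 = 254.
Actual frame index = 255040 − 254 = 254786.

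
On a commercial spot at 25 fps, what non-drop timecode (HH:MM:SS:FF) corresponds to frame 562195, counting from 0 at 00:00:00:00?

562195 ÷ 25 = 22487 full seconds, remainder 20 frames.
22487 s = 6 h 14 min 47 s.
Timecode: 06:14:47:20.

06:14:47:20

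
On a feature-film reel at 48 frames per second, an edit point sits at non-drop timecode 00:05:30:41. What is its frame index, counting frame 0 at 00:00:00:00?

Total seconds to the label: (0 × 3600 + 5 × 60 + 30) = 330.
Frame index = 330 × 48 + 41 = 15881.

frame 15881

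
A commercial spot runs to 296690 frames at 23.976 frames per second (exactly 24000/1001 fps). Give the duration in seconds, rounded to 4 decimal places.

12374.4454 seconds

Running time = 296690 × 1001/24000 = 29698669/2400 s ≈ 12374.4454 s.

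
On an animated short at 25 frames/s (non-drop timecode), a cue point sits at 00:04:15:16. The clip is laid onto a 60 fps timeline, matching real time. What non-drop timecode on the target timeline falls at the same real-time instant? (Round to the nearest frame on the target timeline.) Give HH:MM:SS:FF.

Source frame index: (0×3600 + 4×60 + 15) × 25 + 16 = 6391.
Real time: 6391 / (25) = 6391/25 s.
Target frame: (6391/25) × (60) = 76692/5 ≈ 15338.400 → 15338.
At 60 labels/s: frame 15338 → 00:04:15:38.

00:04:15:38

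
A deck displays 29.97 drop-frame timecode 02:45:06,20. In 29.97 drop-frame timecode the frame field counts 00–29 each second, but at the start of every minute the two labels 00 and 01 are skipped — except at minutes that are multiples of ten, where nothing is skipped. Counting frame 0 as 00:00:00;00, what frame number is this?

296902

Complete 10-minute blocks: 16, each 17982 frames → 287712.
Remaining 5 whole minutes in the current block: 1800 + 4 × 1798 = 8992 frames.
Within the current minute: 6 × 30 + 20 − 2 = 198 (labels ;00/;01 skipped at this minute). Total = 287712 + 8992 + 198 = 296902.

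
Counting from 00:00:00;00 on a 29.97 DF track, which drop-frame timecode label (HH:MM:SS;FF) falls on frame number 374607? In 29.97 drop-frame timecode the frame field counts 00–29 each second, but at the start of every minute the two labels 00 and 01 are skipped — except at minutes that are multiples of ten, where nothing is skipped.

03:28:19;13

Ten DF minutes hold 17982 frames, so frame 374607 lies in block 20 (frames 359640–377621) with 14967 frames into that block.
The block's first minute is 1800 frames and the rest 1798 each; 14967 frames reaches minute 8, so 20 × 18 + 8 × 2 = 376 labels have been skipped so far.
Adding those back, label number 374607 + 376 = 374983 at 30 labels/s is 12499 s + 13 f = 3 h 28 min 19 s frame 13, i.e. 03:28:19;13.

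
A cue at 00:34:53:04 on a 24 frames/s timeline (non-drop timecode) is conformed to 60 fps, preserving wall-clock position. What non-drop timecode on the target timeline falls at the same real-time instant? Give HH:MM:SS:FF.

00:34:53:10

Source frame index: (0×3600 + 34×60 + 53) × 24 + 4 = 50236.
Real time: 50236 / (24) = 12559/6 s.
Target frame: (12559/6) × (60) = 125590.
At 60 labels/s: frame 125590 → 00:34:53:10.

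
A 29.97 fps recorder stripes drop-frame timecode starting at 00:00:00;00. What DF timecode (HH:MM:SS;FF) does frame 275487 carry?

Each 10-minute DF block holds 10 × 60 × 30 − 9 × 2 = 17982 frames. 275487 ÷ 17982 → 15 full blocks, remainder 5757.
Within the partial block the first minute is 1800 frames and each further minute 1798, so 3 further minute boundaries passed. Total skipped labels = 18 × 15 + 2 × 3 = 276.
Non-drop label index = 275487 + 276 = 275763; at 30 labels/s that is 02:33:12:03, i.e. DF 02:33:12;03.

02:33:12;03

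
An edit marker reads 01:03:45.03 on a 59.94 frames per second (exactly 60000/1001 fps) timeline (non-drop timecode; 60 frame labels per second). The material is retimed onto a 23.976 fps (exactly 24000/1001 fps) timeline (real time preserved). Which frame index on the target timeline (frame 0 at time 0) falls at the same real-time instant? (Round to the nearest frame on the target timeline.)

Source frame index: (1×3600 + 3×60 + 45) × 60 + 3 = 229503.
Real time: 229503 / (60000/1001) = 76577501/20000 s.
Target frame: (76577501/20000) × (24000/1001) = 459006/5 ≈ 91801.200 → 91801.

frame 91801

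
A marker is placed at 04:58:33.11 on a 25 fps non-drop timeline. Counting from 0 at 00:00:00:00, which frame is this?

447836

Total seconds to the label: (4 × 3600 + 58 × 60 + 33) = 17913.
Frame index = 17913 × 25 + 11 = 447836.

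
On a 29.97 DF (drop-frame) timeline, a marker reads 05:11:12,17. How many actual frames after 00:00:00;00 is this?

As if non-drop at 30 labels/s: (5 × 3600 + 11 × 60 + 12) × 30 + 17 = 560177.
Minute boundaries passed: 311; those not divisible by 10: 311 − 31 = 280; dropped labels = 2 × 280 = 560.
Actual frame index = 560177 − 560 = 559617.

559617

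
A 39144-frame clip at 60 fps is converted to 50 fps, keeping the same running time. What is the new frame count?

Target frames = source frames × (target rate / source rate) = 39144 × (50)/(60) = 39144 × 5/6 = 32620.

32620 frames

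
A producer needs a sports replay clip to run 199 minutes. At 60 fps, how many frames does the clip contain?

716400 frames

199 min = 11940 s.
Frames = 11940 × 60 = 716400.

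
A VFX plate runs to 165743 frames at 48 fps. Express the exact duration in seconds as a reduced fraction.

Running time = 165743 ÷ (48) = 165743 × 1/48 = 165743/48 s.

165743/48 seconds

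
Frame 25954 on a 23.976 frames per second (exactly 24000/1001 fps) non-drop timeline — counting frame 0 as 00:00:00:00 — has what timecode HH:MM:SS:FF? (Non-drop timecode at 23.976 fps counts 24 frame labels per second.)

25954 ÷ 24 = 1081 full seconds, remainder 10 frames.
1081 s = 0 h 18 min 1 s.
Timecode: 00:18:01:10.

00:18:01:10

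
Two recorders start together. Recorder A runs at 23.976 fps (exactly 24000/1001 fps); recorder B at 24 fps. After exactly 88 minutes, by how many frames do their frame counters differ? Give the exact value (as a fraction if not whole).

88 min = 5280 s.
A emits 24000/1001 × 5280 = 11520000/91 frames; B emits 24 × 5280 = 126720.
Difference = 11520/91 frames (≈ 126.5934); B is ahead of A.

11520/91 frames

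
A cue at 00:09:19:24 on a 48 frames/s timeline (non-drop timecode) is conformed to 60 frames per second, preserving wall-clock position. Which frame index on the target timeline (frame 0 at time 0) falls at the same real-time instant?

Source frame index: (0×3600 + 9×60 + 19) × 48 + 24 = 26856.
Real time: 26856 / (48) = 1119/2 s.
Target frame: (1119/2) × (60) = 33570.

frame 33570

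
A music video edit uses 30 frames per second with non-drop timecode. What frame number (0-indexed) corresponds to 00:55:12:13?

frame 99373

Total seconds to the label: (0 × 3600 + 55 × 60 + 12) = 3312.
Frame index = 3312 × 30 + 13 = 99373.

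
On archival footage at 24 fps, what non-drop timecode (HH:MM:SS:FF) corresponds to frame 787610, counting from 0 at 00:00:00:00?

787610 ÷ 24 = 32817 full seconds, remainder 2 frames.
32817 s = 9 h 6 min 57 s.
Timecode: 09:06:57:02.

09:06:57:02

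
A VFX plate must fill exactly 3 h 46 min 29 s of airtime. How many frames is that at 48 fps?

3 h 46 min 29 s = 13589 s.
Frames = 13589 × 48 = 652272.

652272 frames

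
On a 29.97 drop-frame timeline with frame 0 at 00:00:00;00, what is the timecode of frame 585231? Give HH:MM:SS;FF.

05:25:27;07

Ten DF minutes hold 17982 frames, so frame 585231 lies in block 32 (frames 575424–593405) with 9807 frames into that block.
The block's first minute is 1800 frames and the rest 1798 each; 9807 frames reaches minute 5, so 32 × 18 + 5 × 2 = 586 labels have been skipped so far.
Adding those back, label number 585231 + 586 = 585817 at 30 labels/s is 19527 s + 7 f = 5 h 25 min 27 s frame 7, i.e. 05:25:27;07.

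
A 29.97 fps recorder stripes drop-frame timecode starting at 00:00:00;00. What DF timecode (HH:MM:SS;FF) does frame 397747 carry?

Ten DF minutes hold 17982 frames, so frame 397747 lies in block 22 (frames 395604–413585) with 2143 frames into that block.
The block's first minute is 1800 frames and the rest 1798 each; 2143 frames reaches minute 1, so 22 × 18 + 1 × 2 = 398 labels have been skipped so far.
Adding those back, label number 397747 + 398 = 398145 at 30 labels/s is 13271 s + 15 f = 3 h 41 min 11 s frame 15, i.e. 03:41:11;15.

03:41:11;15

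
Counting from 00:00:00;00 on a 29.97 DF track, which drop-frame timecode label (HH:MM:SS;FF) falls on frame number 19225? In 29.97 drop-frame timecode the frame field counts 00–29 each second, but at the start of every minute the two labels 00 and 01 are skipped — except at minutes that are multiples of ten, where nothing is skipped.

00:10:41;13

Each 10-minute DF block holds 10 × 60 × 30 − 9 × 2 = 17982 frames. 19225 ÷ 17982 → 1 full block, remainder 1243.
Within the partial block the first minute is 1800 frames and each further minute 1798, so 0 further minute boundaries passed. Total skipped labels = 18 × 1 + 2 × 0 = 18.
Non-drop label index = 19225 + 18 = 19243; at 30 labels/s that is 00:10:41:13, i.e. DF 00:10:41;13.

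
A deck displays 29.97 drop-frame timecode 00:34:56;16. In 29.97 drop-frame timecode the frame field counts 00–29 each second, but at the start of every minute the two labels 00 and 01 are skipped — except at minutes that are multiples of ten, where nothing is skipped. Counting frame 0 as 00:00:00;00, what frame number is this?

Complete 10-minute blocks: 3, each 17982 frames → 53946.
Remaining 4 whole minutes in the current block: 1800 + 3 × 1798 = 7194 frames.
Within the current minute: 56 × 30 + 16 − 2 = 1694 (labels ;00/;01 skipped at this minute). Total = 53946 + 7194 + 1694 = 62834.

62834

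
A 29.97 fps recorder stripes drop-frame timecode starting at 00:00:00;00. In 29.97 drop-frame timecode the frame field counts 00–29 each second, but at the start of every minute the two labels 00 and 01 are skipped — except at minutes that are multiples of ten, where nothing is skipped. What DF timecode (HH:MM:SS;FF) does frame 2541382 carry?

23:33:17;16

Ten DF minutes hold 17982 frames, so frame 2541382 lies in block 141 (frames 2535462–2553443) with 5920 frames into that block.
The block's first minute is 1800 frames and the rest 1798 each; 5920 frames reaches minute 3, so 141 × 18 + 3 × 2 = 2544 labels have been skipped so far.
Adding those back, label number 2541382 + 2544 = 2543926 at 30 labels/s is 84797 s + 16 f = 23 h 33 min 17 s frame 16, i.e. 23:33:17;16.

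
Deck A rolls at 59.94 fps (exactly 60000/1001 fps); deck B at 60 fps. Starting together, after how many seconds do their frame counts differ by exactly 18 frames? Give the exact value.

The gap grows by |60 − 60000/1001| = 60/1001 frames per second.
Time for a 18-frame gap: 18 ÷ (60/1001) = 300.3 s.

300.3 seconds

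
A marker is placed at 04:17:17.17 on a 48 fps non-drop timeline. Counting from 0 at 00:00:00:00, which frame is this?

Total seconds to the label: (4 × 3600 + 17 × 60 + 17) = 15437.
Frame index = 15437 × 48 + 17 = 740993.

frame 740993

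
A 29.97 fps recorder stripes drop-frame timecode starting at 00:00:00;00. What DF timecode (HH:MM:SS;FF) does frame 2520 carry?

00:01:24;02

Each 10-minute DF block holds 10 × 60 × 30 − 9 × 2 = 17982 frames. 2520 ÷ 17982 → 0 full blocks, remainder 2520.
Within the partial block the first minute is 1800 frames and each further minute 1798, so 1 further minute boundary passed. Total skipped labels = 18 × 0 + 2 × 1 = 2.
Non-drop label index = 2520 + 2 = 2522; at 30 labels/s that is 00:01:24:02, i.e. DF 00:01:24;02.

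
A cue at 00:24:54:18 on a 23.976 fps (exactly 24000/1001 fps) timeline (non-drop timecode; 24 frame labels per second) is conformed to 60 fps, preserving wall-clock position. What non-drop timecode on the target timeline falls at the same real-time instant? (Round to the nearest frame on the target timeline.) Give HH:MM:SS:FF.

Source frame index: (0×3600 + 24×60 + 54) × 24 + 18 = 35874.
Real time: 35874 / (24000/1001) = 5984979/4000 s.
Target frame: (5984979/4000) × (60) = 17954937/200 ≈ 89774.685 → 89775.
At 60 labels/s: frame 89775 → 00:24:56:15.

00:24:56:15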